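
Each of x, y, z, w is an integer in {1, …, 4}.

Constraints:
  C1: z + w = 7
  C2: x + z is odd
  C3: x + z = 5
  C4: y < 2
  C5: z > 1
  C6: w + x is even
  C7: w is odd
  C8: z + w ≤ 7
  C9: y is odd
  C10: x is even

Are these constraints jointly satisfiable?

Constraint 7 makes w odd and constraint 10 makes x even, so w + x must be odd. Constraint 6 says w + x is even — contradiction.

Unsatisfiable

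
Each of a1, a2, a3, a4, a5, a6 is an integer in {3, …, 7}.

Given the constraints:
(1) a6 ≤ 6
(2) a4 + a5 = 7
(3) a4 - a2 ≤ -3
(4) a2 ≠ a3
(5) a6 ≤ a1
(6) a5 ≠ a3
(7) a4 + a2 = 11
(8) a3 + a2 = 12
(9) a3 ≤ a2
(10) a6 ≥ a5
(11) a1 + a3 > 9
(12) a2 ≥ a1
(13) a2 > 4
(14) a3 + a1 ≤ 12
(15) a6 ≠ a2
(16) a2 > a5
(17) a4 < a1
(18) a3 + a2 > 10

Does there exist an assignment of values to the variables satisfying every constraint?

The assignment a1 = 7, a2 = 7, a3 = 5, a4 = 4, a5 = 3, a6 = 5 works:
  constraint 2 holds since a4 + a5 = 7.
  constraint 3 holds since a4 - a2 = -3.
  constraint 7 holds since a4 + a2 = 11.
The rest check out directly.

Satisfiable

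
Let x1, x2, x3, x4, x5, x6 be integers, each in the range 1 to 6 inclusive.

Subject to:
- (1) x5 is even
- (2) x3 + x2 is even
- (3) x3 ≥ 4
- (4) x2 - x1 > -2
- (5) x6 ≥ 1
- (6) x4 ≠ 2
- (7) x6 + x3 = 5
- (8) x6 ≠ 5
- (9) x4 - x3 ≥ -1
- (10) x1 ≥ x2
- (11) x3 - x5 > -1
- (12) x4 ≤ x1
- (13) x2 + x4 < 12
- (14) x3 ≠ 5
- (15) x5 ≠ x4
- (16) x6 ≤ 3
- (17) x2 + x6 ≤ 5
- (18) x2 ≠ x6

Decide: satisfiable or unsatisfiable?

Satisfiable

One satisfying assignment is x1 = 5, x2 = 4, x3 = 4, x4 = 5, x5 = 4, x6 = 1.
For the less obvious constraints — constraint 4: x2 - x1 = -1; constraint 7: x6 + x3 = 5; constraint 9: x4 - x3 = 1 — and the others hold by inspection.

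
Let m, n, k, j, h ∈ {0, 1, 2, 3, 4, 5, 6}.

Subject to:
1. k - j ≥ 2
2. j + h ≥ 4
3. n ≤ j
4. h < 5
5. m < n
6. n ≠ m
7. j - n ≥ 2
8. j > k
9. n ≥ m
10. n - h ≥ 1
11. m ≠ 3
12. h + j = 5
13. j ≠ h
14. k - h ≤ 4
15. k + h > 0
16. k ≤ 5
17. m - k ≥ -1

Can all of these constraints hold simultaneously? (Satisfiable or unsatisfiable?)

Constraints 1, 7, 10, and 14 give k − j ≥ 2, j − n ≥ 2, n − h ≥ 1, h − k ≥ -4.
Adding all 4 inequalities: the left sides telescope to 0, and the right sides sum to 2 + 2 + 1 + (-4) = 1. So 0 ≥ 1, which is false.

Unsatisfiable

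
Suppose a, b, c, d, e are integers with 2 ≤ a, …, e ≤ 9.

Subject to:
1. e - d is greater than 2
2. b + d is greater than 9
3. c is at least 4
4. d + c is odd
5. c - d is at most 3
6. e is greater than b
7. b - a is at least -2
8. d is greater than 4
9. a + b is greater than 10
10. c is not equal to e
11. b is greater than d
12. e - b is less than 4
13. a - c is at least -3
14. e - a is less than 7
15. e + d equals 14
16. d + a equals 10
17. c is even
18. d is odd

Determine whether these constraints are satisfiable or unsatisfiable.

Satisfiable

The assignment a = 5, b = 6, c = 6, d = 5, e = 9 works:
  constraint 1 holds since e - d = 4.
  constraint 2 holds since b + d = 11.
The rest check out directly.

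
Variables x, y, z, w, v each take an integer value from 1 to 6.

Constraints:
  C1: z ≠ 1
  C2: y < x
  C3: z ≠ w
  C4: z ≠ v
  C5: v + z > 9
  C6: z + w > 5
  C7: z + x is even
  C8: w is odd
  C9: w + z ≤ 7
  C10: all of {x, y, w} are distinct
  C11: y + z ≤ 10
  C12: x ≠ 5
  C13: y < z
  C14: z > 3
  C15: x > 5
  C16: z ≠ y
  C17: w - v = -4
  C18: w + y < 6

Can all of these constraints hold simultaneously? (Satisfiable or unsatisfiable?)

Satisfiable

Try x = 6, y = 2, z = 6, w = 1, v = 5.
Check constraint 5: v + z = 11; constraint 6: z + w = 7. The remaining constraints are straightforward to verify.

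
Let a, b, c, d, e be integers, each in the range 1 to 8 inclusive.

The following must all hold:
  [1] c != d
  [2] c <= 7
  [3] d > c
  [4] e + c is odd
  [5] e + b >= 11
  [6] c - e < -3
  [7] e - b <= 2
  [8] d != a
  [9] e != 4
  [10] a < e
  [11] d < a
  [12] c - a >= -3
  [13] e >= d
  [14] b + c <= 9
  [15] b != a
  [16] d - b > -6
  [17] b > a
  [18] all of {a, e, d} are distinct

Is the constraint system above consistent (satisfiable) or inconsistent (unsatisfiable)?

Setting (a, b, c, d, e) = (3, 6, 1, 2, 6) satisfies everything: constraint 5: e + b = 12; constraint 6: c - e = -5, and the others follow.

Satisfiable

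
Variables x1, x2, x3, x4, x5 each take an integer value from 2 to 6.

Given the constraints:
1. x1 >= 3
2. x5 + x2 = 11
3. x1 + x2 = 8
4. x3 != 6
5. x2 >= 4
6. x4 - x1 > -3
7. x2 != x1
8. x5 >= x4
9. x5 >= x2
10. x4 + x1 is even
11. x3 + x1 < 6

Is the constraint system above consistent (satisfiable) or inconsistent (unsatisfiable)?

Satisfiable

The assignment x1 = 3, x2 = 5, x3 = 2, x4 = 3, x5 = 6 works:
  constraint 2 holds since x5 + x2 = 11.
  constraint 3 holds since x1 + x2 = 8.
  constraint 6 holds since x4 - x1 = 0.
The rest check out directly.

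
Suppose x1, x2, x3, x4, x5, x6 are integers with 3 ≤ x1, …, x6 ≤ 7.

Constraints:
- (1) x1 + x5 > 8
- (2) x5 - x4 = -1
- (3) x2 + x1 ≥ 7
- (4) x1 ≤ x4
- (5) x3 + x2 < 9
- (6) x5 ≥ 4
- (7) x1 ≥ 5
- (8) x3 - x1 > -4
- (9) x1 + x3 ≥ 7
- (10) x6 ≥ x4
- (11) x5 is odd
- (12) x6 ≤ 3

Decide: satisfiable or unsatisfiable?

Unsatisfiable

From constraints 4 and 7: x4 ≥ x1 and x1 ≥ 5, so x4 ≥ 5. From constraints 10 and 12: x4 ≤ x6 and x6 ≤ 3, so x4 ≤ 3. But 3 < 5, so no value of x4 works.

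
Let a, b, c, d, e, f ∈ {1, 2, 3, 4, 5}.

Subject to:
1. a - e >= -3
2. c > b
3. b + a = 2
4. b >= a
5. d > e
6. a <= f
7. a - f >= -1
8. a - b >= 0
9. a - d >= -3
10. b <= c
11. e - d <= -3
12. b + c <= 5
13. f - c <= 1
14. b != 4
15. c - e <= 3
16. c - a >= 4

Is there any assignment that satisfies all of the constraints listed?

Unsatisfiable

Constraints 9, 11, 15, and 16 give a − d ≥ -3, d − e ≥ 3, e − c ≥ -3, c − a ≥ 4.
Adding all 4 inequalities: the left sides telescope to 0, and the right sides sum to (-3) + 3 + (-3) + 4 = 1. So 0 ≥ 1, which is false.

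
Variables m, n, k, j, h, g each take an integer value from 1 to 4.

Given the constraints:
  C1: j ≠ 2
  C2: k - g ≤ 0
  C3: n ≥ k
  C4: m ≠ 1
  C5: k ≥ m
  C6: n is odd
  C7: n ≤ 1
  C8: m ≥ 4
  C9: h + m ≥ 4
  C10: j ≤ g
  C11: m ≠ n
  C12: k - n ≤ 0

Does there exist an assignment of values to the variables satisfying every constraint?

From constraints 5 and 8: k ≥ m and m ≥ 4, so k ≥ 4. From constraints 3 and 7: k ≤ n and n ≤ 1, so k ≤ 1. But 1 < 4, so no value of k works.

Unsatisfiable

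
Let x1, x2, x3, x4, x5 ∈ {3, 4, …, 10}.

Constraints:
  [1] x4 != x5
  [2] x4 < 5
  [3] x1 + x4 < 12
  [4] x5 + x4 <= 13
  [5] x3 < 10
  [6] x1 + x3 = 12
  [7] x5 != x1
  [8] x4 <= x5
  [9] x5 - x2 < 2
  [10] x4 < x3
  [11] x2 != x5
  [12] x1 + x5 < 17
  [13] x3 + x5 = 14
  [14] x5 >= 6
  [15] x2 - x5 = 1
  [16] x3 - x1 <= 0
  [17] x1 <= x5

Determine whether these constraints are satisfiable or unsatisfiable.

Satisfiable

Try x1 = 7, x2 = 10, x3 = 5, x4 = 4, x5 = 9.
Check constraint 3: x1 + x4 = 11; constraint 4: x5 + x4 = 13. The remaining constraints are straightforward to verify.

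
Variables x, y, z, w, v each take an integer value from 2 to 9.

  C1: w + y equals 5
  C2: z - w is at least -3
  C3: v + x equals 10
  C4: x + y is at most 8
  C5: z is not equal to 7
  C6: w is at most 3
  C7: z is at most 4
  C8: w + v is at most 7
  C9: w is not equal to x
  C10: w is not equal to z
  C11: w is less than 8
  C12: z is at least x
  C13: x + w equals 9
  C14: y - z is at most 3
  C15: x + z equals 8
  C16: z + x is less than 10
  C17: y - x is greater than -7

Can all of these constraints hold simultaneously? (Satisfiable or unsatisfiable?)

Unsatisfiable

From constraints 7 and 12: x ≤ z ≤ 4. From constraint 6: w ≤ 3. Hence x + w ≤ 7. But constraint 13 requires x + w = 9, and 9 > 7. Contradiction.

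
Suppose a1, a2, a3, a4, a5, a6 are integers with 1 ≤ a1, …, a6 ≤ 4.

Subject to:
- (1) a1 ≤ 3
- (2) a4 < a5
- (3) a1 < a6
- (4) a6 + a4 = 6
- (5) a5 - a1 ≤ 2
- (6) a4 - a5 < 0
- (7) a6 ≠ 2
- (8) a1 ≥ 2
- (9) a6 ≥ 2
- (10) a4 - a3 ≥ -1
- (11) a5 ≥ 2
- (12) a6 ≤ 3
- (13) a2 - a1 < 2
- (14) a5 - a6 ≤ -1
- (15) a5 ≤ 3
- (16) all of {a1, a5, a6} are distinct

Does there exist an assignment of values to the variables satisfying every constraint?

Unsatisfiable

Constraints 1, 8, 9, 11, 12, and 15 confine each of a1, a5, a6 to the 2 values {2, 3}.
Constraint 16 requires all 3 of them to be distinct, but only 2 values are available — impossible by the pigeonhole principle.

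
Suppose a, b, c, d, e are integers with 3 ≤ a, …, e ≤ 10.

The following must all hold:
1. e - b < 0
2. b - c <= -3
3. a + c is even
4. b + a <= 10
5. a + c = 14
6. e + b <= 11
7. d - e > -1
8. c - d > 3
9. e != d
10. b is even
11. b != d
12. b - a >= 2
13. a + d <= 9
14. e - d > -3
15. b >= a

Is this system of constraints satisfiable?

Satisfiable

The assignment a = 4, b = 6, c = 10, d = 5, e = 3 works:
  constraint 1 holds since e - b = -3.
  constraint 2 holds since b - c = -4.
  constraint 4 holds since b + a = 10.
The rest check out directly.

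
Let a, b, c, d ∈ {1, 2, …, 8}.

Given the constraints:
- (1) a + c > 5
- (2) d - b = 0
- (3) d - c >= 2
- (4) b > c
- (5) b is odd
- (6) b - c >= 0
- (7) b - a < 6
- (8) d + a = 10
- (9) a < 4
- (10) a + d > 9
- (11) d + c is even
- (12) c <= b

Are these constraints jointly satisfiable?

Setting (a, b, c, d) = (3, 7, 5, 7) satisfies everything: constraint 1: a + c = 8; constraint 2: d - b = 0; constraint 3: d - c = 2, and the others follow.

Satisfiable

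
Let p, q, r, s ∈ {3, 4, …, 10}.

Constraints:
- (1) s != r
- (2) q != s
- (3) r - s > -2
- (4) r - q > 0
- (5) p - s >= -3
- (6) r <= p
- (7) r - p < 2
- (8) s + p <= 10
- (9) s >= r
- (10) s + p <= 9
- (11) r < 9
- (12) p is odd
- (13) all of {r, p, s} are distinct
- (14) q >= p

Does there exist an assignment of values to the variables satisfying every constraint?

Unsatisfiable

Constraints 4, 6, and 14 give r ≤ p, p ≤ q, q < r. Chaining: r ≤ p ≤ q < r, which forces r < r — impossible.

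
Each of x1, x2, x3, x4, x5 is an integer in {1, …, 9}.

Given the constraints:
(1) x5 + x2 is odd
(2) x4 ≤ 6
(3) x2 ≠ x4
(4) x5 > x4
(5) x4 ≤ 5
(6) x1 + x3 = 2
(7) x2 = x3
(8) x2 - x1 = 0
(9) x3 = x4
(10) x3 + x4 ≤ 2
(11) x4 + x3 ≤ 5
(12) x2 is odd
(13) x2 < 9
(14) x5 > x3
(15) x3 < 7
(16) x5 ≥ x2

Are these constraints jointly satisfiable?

Unsatisfiable

From constraints 7 and 9, x2 = x3 = x4, so x2 = x4. But constraint 3 says x2 ≠ x4. Contradiction.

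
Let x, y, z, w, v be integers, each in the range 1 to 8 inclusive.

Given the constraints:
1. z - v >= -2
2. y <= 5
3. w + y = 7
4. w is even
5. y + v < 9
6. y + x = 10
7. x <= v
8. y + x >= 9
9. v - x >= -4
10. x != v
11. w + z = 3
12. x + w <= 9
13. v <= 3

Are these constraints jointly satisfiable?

From constraint 2: y ≤ 5. From constraints 7 and 13: x ≤ v ≤ 3. Hence y + x ≤ 8. But constraint 6 requires y + x = 10, and 10 > 8. Contradiction.

Unsatisfiable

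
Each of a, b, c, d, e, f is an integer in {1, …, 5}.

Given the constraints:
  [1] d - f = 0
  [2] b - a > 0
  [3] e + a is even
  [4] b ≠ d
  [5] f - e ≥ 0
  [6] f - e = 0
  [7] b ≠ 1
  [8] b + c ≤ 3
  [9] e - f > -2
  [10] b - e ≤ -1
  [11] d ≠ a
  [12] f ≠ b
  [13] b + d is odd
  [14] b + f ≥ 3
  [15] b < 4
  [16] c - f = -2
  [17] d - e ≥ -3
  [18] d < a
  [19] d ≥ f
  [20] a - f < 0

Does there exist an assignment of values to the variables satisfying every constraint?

Constraints 2, 5, 10, 18, and 19 give e ≤ f, f ≤ d, d < a, a < b, b < e. Chaining: e ≤ f ≤ d < a < b < e, which forces e < e — impossible.

Unsatisfiable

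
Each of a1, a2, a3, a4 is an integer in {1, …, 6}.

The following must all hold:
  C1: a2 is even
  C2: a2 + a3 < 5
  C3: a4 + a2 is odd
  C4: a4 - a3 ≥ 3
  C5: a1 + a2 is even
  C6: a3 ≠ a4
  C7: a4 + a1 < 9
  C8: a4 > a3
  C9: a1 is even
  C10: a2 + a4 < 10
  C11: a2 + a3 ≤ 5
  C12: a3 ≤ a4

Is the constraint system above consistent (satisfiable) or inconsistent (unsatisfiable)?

Satisfiable

Try a1 = 2, a2 = 2, a3 = 2, a4 = 5.
Check constraint 2: a2 + a3 = 4; constraint 4: a4 - a3 = 3; constraint 7: a4 + a1 = 7. The remaining constraints are straightforward to verify.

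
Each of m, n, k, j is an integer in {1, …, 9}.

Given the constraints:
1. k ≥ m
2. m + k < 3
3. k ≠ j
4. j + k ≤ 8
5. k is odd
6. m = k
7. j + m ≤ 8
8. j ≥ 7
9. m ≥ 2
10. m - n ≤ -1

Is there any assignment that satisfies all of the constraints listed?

Unsatisfiable

From constraint 8: j ≥ 7. From constraints 1 and 9: k ≥ m ≥ 2. Hence j + k ≥ 9. But constraint 4 requires j + k ≤ 8, and 8 < 9. Contradiction.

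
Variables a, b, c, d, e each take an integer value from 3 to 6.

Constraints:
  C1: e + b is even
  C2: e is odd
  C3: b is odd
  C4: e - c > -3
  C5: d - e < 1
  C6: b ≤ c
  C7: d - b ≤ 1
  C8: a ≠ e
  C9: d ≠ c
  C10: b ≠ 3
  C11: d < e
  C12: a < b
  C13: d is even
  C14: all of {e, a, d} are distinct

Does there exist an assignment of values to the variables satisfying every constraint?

Try a = 3, b = 5, c = 6, d = 4, e = 5.
Check constraint 4: e - c = -1; constraint 5: d - e = -1. The remaining constraints are straightforward to verify.

Satisfiable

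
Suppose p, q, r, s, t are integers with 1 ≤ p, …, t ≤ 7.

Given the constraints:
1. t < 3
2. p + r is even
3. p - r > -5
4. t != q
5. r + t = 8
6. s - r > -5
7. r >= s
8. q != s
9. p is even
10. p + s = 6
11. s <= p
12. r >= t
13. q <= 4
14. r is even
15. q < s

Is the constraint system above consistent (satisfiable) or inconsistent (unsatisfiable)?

One satisfying assignment is p = 4, q = 1, r = 6, s = 2, t = 2.
For the less obvious constraints — constraint 3: p - r = -2; constraint 5: r + t = 8 — and the others hold by inspection.

Satisfiable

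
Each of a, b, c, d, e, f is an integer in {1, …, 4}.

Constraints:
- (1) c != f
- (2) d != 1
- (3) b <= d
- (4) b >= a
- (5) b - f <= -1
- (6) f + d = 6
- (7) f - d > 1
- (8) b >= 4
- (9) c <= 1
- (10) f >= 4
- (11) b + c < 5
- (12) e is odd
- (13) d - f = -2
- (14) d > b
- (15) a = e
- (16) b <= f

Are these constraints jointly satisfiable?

Unsatisfiable

From constraint 10: f ≥ 4. From constraints 3 and 8: d ≥ b ≥ 4. Hence f + d ≥ 8. But constraint 6 requires f + d = 6, and 6 < 8. Contradiction.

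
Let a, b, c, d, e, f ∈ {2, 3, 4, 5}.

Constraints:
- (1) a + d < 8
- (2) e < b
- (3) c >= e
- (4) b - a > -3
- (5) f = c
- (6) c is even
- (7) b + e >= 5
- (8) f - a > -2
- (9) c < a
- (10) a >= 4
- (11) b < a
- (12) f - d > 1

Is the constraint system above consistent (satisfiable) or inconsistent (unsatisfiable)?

Try a = 5, b = 4, c = 4, d = 2, e = 2, f = 4.
Check constraint 1: a + d = 7; constraint 4: b - a = -1. The remaining constraints are straightforward to verify.

Satisfiable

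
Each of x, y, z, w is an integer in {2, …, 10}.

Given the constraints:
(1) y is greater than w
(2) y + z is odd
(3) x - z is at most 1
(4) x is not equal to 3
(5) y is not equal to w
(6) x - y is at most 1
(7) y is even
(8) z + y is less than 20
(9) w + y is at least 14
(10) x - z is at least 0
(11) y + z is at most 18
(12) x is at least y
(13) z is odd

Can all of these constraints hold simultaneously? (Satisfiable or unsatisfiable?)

Satisfiable

One satisfying assignment is x = 9, y = 8, z = 9, w = 7.
For the less obvious constraints — constraint 3: x - z = 0; constraint 6: x - y = 1 — and the others hold by inspection.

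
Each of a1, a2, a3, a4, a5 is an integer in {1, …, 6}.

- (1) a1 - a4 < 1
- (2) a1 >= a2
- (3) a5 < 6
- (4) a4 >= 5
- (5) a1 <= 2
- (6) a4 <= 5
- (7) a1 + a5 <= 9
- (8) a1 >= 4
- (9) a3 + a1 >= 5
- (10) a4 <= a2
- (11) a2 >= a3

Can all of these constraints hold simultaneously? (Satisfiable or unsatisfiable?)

From constraints 4 and 10: a2 ≥ a4 and a4 ≥ 5, so a2 ≥ 5. From constraints 2 and 5: a2 ≤ a1 and a1 ≤ 2, so a2 ≤ 2. But 2 < 5, so no value of a2 works.

Unsatisfiable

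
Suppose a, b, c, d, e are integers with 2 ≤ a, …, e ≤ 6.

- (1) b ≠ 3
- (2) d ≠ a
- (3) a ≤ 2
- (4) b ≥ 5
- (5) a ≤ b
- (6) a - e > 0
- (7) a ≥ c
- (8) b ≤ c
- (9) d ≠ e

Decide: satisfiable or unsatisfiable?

Unsatisfiable

From constraints 4 and 8: c ≥ b and b ≥ 5, so c ≥ 5. From constraints 3 and 7: c ≤ a and a ≤ 2, so c ≤ 2. But 2 < 5, so no value of c works.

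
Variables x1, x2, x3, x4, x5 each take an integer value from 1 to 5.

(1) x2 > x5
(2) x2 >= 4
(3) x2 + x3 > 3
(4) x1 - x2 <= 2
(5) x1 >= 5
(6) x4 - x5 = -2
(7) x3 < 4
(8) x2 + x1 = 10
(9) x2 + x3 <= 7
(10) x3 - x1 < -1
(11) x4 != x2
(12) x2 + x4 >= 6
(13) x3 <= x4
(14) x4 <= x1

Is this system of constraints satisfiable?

One satisfying assignment is x1 = 5, x2 = 5, x3 = 1, x4 = 2, x5 = 4.
For the less obvious constraints — constraint 3: x2 + x3 = 6; constraint 4: x1 - x2 = 0 — and the others hold by inspection.

Satisfiable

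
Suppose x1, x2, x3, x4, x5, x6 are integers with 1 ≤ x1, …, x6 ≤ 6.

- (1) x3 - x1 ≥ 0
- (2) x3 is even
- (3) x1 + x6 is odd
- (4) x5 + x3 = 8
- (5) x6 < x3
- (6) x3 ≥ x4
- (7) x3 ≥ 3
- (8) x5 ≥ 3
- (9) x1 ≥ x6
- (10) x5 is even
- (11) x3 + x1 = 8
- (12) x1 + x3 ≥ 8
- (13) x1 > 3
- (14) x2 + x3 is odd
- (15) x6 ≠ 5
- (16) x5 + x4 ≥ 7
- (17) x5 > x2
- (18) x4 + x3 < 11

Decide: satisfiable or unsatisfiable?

Satisfiable

Setting (x1, x2, x3, x4, x5, x6) = (4, 1, 4, 4, 4, 1) satisfies everything: constraint 1: x3 - x1 = 0; constraint 4: x5 + x3 = 8; constraint 11: x3 + x1 = 8, and the others follow.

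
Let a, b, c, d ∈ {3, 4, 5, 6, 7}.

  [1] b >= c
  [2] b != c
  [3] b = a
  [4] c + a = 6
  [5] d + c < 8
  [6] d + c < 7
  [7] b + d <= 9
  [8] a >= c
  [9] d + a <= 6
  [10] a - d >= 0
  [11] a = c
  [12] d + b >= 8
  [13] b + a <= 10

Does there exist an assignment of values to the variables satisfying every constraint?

Unsatisfiable

From constraints 3 and 11, b = a = c, so b = c. But constraint 2 says b ≠ c. Contradiction.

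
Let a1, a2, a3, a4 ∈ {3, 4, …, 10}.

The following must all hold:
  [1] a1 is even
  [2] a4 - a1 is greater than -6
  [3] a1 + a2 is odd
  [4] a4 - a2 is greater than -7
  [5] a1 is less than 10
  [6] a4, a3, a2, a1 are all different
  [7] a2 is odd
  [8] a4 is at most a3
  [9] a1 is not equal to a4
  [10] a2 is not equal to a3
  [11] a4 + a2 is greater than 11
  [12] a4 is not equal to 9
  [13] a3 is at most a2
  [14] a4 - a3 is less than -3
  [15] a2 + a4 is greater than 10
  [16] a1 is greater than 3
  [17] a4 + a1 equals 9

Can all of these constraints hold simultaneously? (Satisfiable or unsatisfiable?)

Satisfiable

The assignment a1 = 6, a2 = 9, a3 = 8, a4 = 3 works:
  constraint 2 holds since a4 - a1 = -3.
  constraint 4 holds since a4 - a2 = -6.
  constraint 11 holds since a4 + a2 = 12.
The rest check out directly.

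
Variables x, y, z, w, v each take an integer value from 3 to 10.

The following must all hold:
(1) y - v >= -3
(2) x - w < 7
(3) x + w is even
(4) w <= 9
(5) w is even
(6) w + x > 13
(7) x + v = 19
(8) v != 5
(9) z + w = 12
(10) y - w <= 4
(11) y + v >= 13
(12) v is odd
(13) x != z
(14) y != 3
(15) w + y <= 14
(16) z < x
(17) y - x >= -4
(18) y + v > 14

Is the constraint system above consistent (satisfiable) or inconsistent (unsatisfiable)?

Satisfiable

The assignment x = 10, y = 7, z = 8, w = 4, v = 9 works:
  constraint 1 holds since y - v = -2.
  constraint 2 holds since x - w = 6.
The rest check out directly.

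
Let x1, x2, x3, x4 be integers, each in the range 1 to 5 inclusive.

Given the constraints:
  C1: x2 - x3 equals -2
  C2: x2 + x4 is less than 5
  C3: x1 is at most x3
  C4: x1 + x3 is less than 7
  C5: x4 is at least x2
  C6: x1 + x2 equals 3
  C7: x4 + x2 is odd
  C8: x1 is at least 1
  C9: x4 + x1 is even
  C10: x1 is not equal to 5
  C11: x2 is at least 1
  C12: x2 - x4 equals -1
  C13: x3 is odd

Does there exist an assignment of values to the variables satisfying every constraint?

The assignment x1 = 2, x2 = 1, x3 = 3, x4 = 2 works:
  constraint 1 holds since x2 - x3 = -2.
  constraint 2 holds since x2 + x4 = 3.
The rest check out directly.

Satisfiable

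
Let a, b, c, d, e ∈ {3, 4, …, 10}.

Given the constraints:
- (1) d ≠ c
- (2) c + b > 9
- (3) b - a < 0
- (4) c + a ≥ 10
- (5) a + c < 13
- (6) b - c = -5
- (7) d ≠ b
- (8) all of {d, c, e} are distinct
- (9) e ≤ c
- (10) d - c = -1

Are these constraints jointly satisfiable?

Take a = 4, b = 3, c = 8, d = 7, e = 6. Then constraint 2: c + b = 11; constraint 3: b - a = -1; constraint 4: c + a = 12, and every other listed constraint is also met.

Satisfiable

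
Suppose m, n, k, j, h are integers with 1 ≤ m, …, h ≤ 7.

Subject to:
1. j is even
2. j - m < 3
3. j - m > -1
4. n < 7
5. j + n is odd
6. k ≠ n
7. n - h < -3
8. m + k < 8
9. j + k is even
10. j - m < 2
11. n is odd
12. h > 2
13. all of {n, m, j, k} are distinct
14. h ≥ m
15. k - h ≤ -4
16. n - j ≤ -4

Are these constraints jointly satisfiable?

Try m = 5, n = 1, k = 2, j = 6, h = 6.
Check constraint 2: j - m = 1; constraint 3: j - m = 1. The remaining constraints are straightforward to verify.

Satisfiable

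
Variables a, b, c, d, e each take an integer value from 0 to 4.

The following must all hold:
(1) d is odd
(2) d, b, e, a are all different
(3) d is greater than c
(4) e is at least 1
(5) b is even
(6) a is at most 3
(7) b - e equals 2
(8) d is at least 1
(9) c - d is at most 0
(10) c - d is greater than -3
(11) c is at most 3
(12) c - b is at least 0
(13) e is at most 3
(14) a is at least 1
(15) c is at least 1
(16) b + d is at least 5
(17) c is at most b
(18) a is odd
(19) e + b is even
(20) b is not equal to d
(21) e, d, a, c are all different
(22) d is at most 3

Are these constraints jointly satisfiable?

Constraints 4, 6, 8, 11, 13, 14, 15, and 22 confine each of e, d, a, c to the 3 values {1, …, 3}.
Constraint 21 requires all 4 of them to be distinct, but only 3 values are available — impossible by the pigeonhole principle.

Unsatisfiable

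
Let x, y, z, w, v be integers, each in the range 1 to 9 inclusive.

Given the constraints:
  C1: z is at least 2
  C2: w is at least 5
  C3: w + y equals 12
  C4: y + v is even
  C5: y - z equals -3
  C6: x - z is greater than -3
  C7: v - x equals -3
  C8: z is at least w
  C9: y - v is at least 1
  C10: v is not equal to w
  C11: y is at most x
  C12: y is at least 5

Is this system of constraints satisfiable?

Try x = 7, y = 6, z = 9, w = 6, v = 4.
Check constraint 3: w + y = 12; constraint 5: y - z = -3; constraint 6: x - z = -2. The remaining constraints are straightforward to verify.

Satisfiable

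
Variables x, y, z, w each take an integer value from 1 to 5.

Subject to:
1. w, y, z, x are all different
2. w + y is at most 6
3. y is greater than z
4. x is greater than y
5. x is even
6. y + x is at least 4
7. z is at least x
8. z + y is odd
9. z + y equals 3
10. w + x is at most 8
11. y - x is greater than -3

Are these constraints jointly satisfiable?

Constraints 3, 4, and 7 give y < x, x ≤ z, z < y. Chaining: y < x ≤ z < y, which forces y < y — impossible.

Unsatisfiable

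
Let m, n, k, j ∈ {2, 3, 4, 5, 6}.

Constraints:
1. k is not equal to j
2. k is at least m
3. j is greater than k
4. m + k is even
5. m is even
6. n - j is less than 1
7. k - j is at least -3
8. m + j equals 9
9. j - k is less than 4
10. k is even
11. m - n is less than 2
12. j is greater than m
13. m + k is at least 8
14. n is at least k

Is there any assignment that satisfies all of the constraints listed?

Take m = 4, n = 4, k = 4, j = 5. Then constraint 6: n - j = -1; constraint 7: k - j = -1; constraint 8: m + j = 9, and every other listed constraint is also met.

Satisfiable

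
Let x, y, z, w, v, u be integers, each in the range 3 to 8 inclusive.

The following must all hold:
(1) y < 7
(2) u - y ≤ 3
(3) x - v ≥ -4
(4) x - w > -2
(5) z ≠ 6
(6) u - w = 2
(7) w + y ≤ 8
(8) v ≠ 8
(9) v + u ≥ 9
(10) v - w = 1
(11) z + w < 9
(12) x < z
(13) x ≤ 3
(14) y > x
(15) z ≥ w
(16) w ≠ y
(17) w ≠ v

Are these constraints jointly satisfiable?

Satisfiable

Try x = 3, y = 5, z = 4, w = 3, v = 4, u = 5.
Check constraint 2: u - y = 0; constraint 3: x - v = -1; constraint 4: x - w = 0. The remaining constraints are straightforward to verify.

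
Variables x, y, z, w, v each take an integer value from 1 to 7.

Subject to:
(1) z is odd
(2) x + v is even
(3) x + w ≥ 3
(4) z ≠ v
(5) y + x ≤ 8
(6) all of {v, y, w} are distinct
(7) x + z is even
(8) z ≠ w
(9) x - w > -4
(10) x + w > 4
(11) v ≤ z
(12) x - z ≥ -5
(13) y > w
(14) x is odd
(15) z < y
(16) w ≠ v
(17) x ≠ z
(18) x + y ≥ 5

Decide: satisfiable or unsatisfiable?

Try x = 1, y = 7, z = 3, w = 4, v = 1.
Check constraint 3: x + w = 5; constraint 5: y + x = 8. The remaining constraints are straightforward to verify.

Satisfiable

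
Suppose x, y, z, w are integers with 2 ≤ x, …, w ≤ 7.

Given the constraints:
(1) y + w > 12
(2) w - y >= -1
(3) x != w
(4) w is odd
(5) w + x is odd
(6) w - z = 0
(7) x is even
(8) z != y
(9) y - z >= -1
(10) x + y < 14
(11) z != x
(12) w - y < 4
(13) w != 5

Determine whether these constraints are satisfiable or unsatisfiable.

Setting (x, y, z, w) = (6, 6, 7, 7) satisfies everything: constraint 1: y + w = 13; constraint 2: w - y = 1; constraint 6: w - z = 0, and the others follow.

Satisfiable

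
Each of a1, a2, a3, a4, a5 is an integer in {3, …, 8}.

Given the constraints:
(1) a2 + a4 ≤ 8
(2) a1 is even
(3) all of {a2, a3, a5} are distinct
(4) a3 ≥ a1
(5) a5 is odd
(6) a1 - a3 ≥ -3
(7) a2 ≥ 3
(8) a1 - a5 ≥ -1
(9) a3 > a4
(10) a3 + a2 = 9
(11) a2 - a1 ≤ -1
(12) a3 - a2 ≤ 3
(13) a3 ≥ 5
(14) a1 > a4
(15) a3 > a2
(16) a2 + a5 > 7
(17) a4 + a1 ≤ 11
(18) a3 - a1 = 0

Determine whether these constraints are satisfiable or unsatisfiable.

Satisfiable

Take a1 = 6, a2 = 3, a3 = 6, a4 = 5, a5 = 5. Then constraint 1: a2 + a4 = 8; constraint 6: a1 - a3 = 0; constraint 8: a1 - a5 = 1, and every other listed constraint is also met.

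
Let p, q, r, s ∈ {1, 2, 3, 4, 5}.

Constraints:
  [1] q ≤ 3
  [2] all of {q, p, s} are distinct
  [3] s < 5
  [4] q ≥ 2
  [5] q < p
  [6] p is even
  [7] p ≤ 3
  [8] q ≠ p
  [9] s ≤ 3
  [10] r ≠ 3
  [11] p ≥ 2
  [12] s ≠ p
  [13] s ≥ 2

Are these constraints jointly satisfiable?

Unsatisfiable

Constraints 1, 4, 7, 9, 11, and 13 confine each of q, p, s to the 2 values {2, 3}.
Constraint 2 requires all 3 of them to be distinct, but only 2 values are available — impossible by the pigeonhole principle.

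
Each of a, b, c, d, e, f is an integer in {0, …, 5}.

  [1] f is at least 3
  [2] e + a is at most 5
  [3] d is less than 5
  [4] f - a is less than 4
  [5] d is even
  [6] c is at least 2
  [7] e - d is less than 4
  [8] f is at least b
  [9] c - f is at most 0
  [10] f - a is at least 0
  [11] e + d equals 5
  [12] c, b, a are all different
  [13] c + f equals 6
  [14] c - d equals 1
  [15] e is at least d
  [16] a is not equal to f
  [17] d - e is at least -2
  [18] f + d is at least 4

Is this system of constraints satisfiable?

Satisfiable

Take a = 2, b = 1, c = 3, d = 2, e = 3, f = 3. Then constraint 2: e + a = 5; constraint 4: f - a = 1; constraint 7: e - d = 1, and every other listed constraint is also met.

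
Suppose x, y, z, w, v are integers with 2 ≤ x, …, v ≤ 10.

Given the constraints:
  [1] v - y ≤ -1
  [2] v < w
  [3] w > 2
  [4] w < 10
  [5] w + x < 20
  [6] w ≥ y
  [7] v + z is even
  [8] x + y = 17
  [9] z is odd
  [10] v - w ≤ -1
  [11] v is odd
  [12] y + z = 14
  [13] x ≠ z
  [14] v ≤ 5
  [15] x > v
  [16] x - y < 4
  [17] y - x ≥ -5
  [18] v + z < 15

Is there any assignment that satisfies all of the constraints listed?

Setting (x, y, z, w, v) = (10, 7, 7, 8, 5) satisfies everything: constraint 1: v - y = -2; constraint 5: w + x = 18; constraint 8: x + y = 17, and the others follow.

Satisfiable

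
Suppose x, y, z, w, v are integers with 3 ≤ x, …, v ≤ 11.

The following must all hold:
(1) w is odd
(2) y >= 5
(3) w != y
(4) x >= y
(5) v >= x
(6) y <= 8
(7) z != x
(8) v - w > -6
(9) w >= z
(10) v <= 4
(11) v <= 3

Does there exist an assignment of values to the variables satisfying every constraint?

Unsatisfiable

From constraints 2 and 4: x ≥ y and y ≥ 5, so x ≥ 5. From constraints 5 and 11: x ≤ v and v ≤ 3, so x ≤ 3. But 3 < 5, so no value of x works.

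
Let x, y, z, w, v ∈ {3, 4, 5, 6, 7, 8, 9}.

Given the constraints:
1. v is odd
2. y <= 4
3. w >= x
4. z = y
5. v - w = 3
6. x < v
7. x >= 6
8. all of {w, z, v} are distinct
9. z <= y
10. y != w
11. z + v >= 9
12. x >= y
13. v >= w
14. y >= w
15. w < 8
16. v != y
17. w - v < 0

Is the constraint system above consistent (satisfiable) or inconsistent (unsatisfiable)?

From constraints 3 and 7: w ≥ x and x ≥ 6, so w ≥ 6. From constraints 2 and 14: w ≤ y and y ≤ 4, so w ≤ 4. But 4 < 6, so no value of w works.

Unsatisfiable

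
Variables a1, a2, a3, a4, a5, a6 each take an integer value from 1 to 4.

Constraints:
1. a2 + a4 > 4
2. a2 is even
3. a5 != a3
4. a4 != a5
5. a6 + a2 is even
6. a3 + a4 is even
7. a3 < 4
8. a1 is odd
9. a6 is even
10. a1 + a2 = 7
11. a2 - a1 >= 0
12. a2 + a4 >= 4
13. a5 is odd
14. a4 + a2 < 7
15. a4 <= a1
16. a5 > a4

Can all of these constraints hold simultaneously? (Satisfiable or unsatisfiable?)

Satisfiable

Setting (a1, a2, a3, a4, a5, a6) = (3, 4, 2, 2, 3, 2) satisfies everything: constraint 1: a2 + a4 = 6; constraint 10: a1 + a2 = 7, and the others follow.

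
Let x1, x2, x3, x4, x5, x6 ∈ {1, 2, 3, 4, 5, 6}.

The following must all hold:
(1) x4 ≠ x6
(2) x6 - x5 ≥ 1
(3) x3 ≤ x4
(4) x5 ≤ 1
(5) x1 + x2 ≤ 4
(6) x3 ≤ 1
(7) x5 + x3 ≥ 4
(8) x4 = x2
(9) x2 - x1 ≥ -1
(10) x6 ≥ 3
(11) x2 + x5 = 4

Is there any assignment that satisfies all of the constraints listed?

From constraint 4: x5 ≤ 1. From constraint 6: x3 ≤ 1. Hence x5 + x3 ≤ 2. But constraint 7 requires x5 + x3 ≥ 4, and 4 > 2. Contradiction.

Unsatisfiable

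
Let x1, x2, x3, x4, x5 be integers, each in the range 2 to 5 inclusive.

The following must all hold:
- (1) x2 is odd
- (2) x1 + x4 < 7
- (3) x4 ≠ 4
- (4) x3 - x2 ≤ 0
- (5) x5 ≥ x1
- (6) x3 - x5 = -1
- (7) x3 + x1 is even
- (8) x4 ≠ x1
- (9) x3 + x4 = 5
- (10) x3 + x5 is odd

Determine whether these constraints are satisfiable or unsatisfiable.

Satisfiable

The assignment x1 = 2, x2 = 5, x3 = 2, x4 = 3, x5 = 3 works:
  constraint 2 holds since x1 + x4 = 5.
  constraint 4 holds since x3 - x2 = -3.
  constraint 6 holds since x3 - x5 = -1.
The rest check out directly.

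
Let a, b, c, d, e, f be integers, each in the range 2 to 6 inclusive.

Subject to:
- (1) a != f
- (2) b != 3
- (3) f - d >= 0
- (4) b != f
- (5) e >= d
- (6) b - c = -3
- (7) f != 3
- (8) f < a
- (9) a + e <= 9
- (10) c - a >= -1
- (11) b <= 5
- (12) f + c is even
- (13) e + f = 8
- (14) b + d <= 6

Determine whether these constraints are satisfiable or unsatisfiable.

Take a = 6, b = 2, c = 5, d = 3, e = 3, f = 5. Then constraint 3: f - d = 2; constraint 6: b - c = -3; constraint 9: a + e = 9, and every other listed constraint is also met.

Satisfiable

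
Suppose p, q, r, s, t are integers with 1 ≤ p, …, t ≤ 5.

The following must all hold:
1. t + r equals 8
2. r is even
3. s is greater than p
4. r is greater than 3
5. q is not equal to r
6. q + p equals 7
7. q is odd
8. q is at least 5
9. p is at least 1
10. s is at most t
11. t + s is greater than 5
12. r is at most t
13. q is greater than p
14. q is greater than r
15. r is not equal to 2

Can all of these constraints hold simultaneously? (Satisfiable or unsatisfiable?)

Take p = 2, q = 5, r = 4, s = 3, t = 4. Then constraint 1: t + r = 8; constraint 6: q + p = 7; constraint 11: t + s = 7, and every other listed constraint is also met.

Satisfiable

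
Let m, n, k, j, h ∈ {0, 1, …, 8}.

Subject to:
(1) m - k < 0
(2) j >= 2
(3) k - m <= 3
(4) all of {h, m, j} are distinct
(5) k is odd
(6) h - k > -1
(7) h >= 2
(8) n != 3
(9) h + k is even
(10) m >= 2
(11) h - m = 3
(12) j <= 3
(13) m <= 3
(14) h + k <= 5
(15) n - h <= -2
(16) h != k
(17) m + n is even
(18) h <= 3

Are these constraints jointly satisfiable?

Constraints 2, 7, 10, 12, 13, and 18 confine each of h, m, j to the 2 values {2, 3}.
Constraint 4 requires all 3 of them to be distinct, but only 2 values are available — impossible by the pigeonhole principle.

Unsatisfiable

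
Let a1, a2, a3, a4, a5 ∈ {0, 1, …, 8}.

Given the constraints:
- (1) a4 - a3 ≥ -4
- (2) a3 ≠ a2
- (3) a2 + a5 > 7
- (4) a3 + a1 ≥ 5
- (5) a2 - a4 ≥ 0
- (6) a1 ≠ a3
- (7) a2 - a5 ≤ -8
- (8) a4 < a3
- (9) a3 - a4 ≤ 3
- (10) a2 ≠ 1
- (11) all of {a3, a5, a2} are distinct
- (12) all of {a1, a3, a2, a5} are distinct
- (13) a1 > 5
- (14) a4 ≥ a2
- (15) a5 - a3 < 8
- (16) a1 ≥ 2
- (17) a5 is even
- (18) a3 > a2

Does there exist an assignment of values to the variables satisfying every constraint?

Satisfiable

The assignment a1 = 6, a2 = 0, a3 = 2, a4 = 0, a5 = 8 works:
  constraint 1 holds since a4 - a3 = -2.
  constraint 3 holds since a2 + a5 = 8.
  constraint 4 holds since a3 + a1 = 8.
The rest check out directly.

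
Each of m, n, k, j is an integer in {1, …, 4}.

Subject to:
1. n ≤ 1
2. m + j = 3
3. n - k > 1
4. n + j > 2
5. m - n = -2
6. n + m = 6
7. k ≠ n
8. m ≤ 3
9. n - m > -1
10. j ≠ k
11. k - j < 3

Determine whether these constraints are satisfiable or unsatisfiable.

Unsatisfiable

From constraint 1: n ≤ 1. From constraint 8: m ≤ 3. Hence n + m ≤ 4. But constraint 6 requires n + m = 6, and 6 > 4. Contradiction.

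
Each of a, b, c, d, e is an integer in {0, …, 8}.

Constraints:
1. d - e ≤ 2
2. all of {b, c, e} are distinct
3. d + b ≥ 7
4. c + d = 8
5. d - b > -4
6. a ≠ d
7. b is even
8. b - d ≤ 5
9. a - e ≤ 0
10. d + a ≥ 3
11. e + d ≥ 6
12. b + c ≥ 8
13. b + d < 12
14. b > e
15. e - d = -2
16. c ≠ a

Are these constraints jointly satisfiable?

The assignment a = 2, b = 6, c = 4, d = 4, e = 2 works:
  constraint 1 holds since d - e = 2.
  constraint 3 holds since d + b = 10.
  constraint 4 holds since c + d = 8.
The rest check out directly.

Satisfiable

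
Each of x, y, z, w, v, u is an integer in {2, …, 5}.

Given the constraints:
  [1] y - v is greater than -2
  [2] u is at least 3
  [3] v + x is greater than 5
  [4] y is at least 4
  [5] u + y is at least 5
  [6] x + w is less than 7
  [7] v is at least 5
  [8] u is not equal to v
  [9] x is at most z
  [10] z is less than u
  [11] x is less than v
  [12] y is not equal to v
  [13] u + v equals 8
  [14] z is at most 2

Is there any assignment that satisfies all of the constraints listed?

Satisfiable

The assignment x = 2, y = 4, z = 2, w = 3, v = 5, u = 3 works:
  constraint 1 holds since y - v = -1.
  constraint 3 holds since v + x = 7.
  constraint 5 holds since u + y = 7.
The rest check out directly.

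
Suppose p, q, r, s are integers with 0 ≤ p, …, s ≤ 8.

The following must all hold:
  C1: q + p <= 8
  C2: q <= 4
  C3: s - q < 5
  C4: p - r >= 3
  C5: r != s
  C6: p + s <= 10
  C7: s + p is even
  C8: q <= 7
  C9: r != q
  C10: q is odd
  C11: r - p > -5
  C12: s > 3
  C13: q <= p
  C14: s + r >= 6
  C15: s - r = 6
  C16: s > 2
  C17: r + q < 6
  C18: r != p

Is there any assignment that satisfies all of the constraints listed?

Satisfiable

One satisfying assignment is p = 4, q = 3, r = 0, s = 6.
For the less obvious constraints — constraint 1: q + p = 7; constraint 3: s - q = 3 — and the others hold by inspection.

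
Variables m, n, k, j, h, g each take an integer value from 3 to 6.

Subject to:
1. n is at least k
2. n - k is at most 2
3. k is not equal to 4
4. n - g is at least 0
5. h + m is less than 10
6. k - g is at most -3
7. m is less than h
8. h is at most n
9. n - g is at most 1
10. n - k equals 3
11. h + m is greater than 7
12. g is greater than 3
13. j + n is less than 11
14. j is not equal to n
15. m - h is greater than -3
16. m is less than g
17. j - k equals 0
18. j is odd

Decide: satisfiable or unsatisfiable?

Unsatisfiable

Constraints 2, 4, and 6 give k − n ≥ -2, n − g ≥ 0, g − k ≥ 3.
Adding all 3 inequalities: the left sides telescope to 0, and the right sides sum to (-2) + 0 + 3 = 1. So 0 ≥ 1, which is false.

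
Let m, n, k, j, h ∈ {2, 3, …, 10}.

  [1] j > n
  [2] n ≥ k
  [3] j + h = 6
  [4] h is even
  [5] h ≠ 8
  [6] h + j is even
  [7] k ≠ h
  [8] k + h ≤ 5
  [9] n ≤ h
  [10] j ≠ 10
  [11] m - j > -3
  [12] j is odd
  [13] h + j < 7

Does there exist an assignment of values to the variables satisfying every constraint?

Unsatisfiable

Constraint 4 makes h even and constraint 12 makes j odd, so h + j must be odd. Constraint 6 says h + j is even — contradiction.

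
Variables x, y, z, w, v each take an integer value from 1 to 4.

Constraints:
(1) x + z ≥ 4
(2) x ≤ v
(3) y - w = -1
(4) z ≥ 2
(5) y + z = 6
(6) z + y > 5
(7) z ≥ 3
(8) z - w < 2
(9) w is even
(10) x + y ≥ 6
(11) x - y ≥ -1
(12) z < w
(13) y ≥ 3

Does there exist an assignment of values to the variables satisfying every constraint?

Take x = 3, y = 3, z = 3, w = 4, v = 3. Then constraint 1: x + z = 6; constraint 3: y - w = -1, and every other listed constraint is also met.

Satisfiable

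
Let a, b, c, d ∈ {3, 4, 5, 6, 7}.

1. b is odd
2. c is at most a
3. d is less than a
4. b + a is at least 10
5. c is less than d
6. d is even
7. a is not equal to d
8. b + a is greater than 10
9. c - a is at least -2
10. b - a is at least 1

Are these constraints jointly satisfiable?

Satisfiable

Try a = 5, b = 7, c = 3, d = 4.
Check constraint 4: b + a = 12; constraint 8: b + a = 12. The remaining constraints are straightforward to verify.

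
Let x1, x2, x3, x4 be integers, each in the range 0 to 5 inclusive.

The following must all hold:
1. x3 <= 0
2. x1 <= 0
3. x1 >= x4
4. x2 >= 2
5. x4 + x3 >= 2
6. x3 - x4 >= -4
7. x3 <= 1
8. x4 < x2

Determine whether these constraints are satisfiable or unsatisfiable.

Unsatisfiable

From constraints 2 and 3: x4 ≤ x1 ≤ 0. From constraint 1: x3 ≤ 0. Hence x4 + x3 ≤ 0. But constraint 5 requires x4 + x3 ≥ 2, and 2 > 0. Contradiction.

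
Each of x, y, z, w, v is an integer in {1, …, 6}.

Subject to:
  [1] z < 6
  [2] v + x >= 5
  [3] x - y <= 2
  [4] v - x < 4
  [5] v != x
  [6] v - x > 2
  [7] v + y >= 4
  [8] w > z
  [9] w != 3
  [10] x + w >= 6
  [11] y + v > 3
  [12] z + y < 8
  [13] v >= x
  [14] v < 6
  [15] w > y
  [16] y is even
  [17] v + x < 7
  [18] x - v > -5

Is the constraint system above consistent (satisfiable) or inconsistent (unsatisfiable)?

Setting (x, y, z, w, v) = (1, 2, 3, 6, 4) satisfies everything: constraint 2: v + x = 5; constraint 3: x - y = -1; constraint 4: v - x = 3, and the others follow.

Satisfiable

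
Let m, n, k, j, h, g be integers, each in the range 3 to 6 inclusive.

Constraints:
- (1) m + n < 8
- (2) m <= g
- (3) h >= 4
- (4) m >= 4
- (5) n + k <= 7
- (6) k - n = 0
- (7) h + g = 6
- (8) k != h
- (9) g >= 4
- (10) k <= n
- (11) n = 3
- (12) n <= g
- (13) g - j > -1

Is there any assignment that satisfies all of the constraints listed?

From constraint 3: h ≥ 4. From constraints 2 and 4: g ≥ m ≥ 4. Hence h + g ≥ 8. But constraint 7 requires h + g = 6, and 6 < 8. Contradiction.

Unsatisfiable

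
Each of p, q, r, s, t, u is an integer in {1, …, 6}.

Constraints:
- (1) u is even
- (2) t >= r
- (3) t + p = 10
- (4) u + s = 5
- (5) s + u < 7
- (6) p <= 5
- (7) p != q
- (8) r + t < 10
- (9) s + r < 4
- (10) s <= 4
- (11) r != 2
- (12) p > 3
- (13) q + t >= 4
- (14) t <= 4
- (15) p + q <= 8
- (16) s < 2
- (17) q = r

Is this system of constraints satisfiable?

From constraint 14: t ≤ 4. From constraint 6: p ≤ 5. Hence t + p ≤ 9. But constraint 3 requires t + p = 10, and 10 > 9. Contradiction.

Unsatisfiable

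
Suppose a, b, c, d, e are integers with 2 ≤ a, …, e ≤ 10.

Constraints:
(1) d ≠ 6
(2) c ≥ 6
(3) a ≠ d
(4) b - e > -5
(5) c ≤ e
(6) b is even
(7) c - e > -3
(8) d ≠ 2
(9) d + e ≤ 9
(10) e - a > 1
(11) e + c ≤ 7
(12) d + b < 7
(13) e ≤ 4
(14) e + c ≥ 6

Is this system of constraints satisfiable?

Unsatisfiable

From constraints 2 and 5: e ≥ c and c ≥ 6, so e ≥ 6. From constraint 13: e ≤ 4. But 4 < 6, so no value of e works.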